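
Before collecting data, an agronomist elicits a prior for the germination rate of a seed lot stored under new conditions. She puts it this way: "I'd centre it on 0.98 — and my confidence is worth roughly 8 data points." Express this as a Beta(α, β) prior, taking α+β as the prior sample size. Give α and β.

Under the effective-sample-size interpretation, Beta(α, β) has prior mean α/(α+β) and prior sample size α+β.
So α+β = 8 and α/(α+β) = 0.98, giving α = 0.98·8 = 7.84 and β = 8 − 7.84 = 0.16.

α = 7.84, β = 0.16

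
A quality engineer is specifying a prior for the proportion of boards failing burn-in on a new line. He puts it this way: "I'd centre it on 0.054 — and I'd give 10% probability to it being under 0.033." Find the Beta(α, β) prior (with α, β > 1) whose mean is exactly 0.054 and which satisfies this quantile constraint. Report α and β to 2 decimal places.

With mean 0.054 fixed, write α = 0.054s, β = 0.946s where s = α+β.
Need P(θ < 0.033) = 0.1 under Beta(0.054s, 0.946s). Normal approximation: (q−m)/√(m(1−m)/s) ≈ z_{0.1} = -1.28, so s ≈ 0.054·0.946·(-1.28)²/(0.033−0.054)² = 190.2.
At s = 190.2: P(θ<0.033) ≈ 0.083. Adjusting to match 0.1 gives s ≈ 165.78.
So α = 0.054·165.78 ≈ 8.95, β = 0.946·165.78 ≈ 156.83.

α ≈ 8.95, β ≈ 156.83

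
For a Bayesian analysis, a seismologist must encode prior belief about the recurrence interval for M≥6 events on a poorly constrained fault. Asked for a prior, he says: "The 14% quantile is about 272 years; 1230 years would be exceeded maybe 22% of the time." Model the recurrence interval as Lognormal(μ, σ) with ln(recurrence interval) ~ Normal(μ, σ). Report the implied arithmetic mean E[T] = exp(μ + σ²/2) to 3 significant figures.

E[T] ≈ 914 years

If T ~ Lognormal(μ,σ) then ln T ~ Normal(μ,σ), so the p-quantile of ln T is μ + z_p·σ.
ln(272) = 5.606 and ln(1230) = 7.115; z_{0.14} = -1.08, z_{0.78} = 0.7722.
σ = (7.115 − 5.606)/(0.7722 − (-1.08)) = 0.815.
μ = 5.606 − (-1.08)·0.815 = 6.486.
E[T] = exp(μ + σ²/2) = exp(6.486 + 0.3317) = 914 years.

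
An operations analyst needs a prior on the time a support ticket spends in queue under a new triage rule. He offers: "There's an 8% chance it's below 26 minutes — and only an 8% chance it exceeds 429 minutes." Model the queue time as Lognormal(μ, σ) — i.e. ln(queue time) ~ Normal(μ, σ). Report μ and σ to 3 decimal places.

μ ≈ 4.660, σ ≈ 0.998

If T ~ Lognormal(μ,σ) then ln T ~ Normal(μ,σ), so the p-quantile of ln T is μ + z_p·σ.
ln(26) = 3.258 and ln(429) = 6.061; z_{0.08} = -1.405, z_{0.92} = 1.405.
σ = (6.061 − 3.258)/(1.405 − (-1.405)) = 0.998.
μ = 3.258 − (-1.405)·0.998 = 4.660.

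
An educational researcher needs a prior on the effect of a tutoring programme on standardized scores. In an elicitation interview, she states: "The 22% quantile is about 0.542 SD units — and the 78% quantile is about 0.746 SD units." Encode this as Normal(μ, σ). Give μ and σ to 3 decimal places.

μ = 0.644, σ = 0.132

The p-quantile of Normal(μ,σ) is μ + z_p·σ, with z_{0.22} = -0.7722 and z_{0.78} = 0.7722.
Eliminate σ: μ = (z₂·x₁ − z₁·x₂)/(z₂ − z₁) = (0.7722·0.542 − (-0.7722)·0.746)/1.544 = 0.644.
Then σ = (x₂ − x₁)/(z₂ − z₁) = (0.746 − 0.542)/1.544 = 0.132.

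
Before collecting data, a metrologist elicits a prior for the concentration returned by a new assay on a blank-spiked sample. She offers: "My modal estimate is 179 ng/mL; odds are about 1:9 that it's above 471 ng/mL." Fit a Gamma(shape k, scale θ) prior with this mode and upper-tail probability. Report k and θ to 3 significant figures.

k ≈ 3.05, θ ≈ 87.4

Gamma(k,θ) with k>1 has mode (k−1)θ, so θ = 179/(k−1).
Need P(X < 471) = 0.9 with θ tied to k this way. Start at k = 2, θ = 179: P(X<471) ≈ 0.739.
Too low — raise k to concentrate. Iterating converges to k ≈ 3.05.
Then θ = 179/(3.05−1) ≈ 87.4.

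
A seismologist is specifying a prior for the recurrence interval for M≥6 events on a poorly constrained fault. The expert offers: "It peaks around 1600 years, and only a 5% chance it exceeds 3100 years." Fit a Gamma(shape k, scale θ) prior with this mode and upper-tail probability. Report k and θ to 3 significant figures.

Gamma(k,θ) with k>1 has mode (k−1)θ, so θ = 1600/(k−1).
Need P(X < 3100) = 0.95 with θ tied to k this way. Start at k = 2, θ = 1600: P(X<3100) ≈ 0.577.
Too low — raise k to concentrate. Iterating converges to k ≈ 7.35.
Then θ = 1600/(7.35−1) ≈ 252.

k ≈ 7.35, θ ≈ 252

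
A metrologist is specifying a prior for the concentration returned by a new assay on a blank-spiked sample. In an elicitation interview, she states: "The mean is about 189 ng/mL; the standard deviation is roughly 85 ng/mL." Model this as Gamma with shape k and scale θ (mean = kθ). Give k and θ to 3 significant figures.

k ≈ 4.94, θ ≈ 38.2

For Gamma(k, scale θ): mean = kθ, variance = kθ², so CV = 1/√k.
CV = SD/mean = 85/189 = 0.4497, hence k = 1/CV² = 4.94.
Then θ = mean/k = 189/4.94 = 38.2.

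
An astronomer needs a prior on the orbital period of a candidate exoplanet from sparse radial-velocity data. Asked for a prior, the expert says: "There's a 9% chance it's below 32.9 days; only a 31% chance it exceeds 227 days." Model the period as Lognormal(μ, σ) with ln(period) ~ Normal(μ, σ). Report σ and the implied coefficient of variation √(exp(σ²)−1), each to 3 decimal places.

σ ≈ 1.052, CV ≈ 1.422

If T ~ Lognormal(μ,σ) then ln T ~ Normal(μ,σ), so the p-quantile of ln T is μ + z_p·σ.
ln(32.9) = 3.493 and ln(227) = 5.425; z_{0.09} = -1.341, z_{0.69} = 0.4959.
σ = (5.425 − 3.493)/(0.4959 − (-1.341)) = 1.052.
μ = 3.493 − (-1.341)·1.052 = 4.903.
CV = √(exp(σ²)−1) = √(exp(1.1060)−1) = 1.422.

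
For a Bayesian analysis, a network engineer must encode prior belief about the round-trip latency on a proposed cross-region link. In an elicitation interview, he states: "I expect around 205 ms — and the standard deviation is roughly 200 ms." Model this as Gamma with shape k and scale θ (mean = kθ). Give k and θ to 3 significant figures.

For Gamma(k, scale θ): mean = kθ, variance = kθ², so CV = 1/√k.
CV = SD/mean = 200/205 = 0.9756, hence k = 1/CV² = 1.05.
Then θ = mean/k = 205/1.05 = 195.

k ≈ 1.05, θ ≈ 195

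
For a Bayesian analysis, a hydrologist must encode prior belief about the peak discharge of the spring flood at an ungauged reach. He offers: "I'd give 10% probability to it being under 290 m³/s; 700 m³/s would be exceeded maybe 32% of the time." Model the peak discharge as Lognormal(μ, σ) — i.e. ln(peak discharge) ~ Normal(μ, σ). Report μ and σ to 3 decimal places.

μ ≈ 6.315, σ ≈ 0.504

If T ~ Lognormal(μ,σ) then ln T ~ Normal(μ,σ), so the p-quantile of ln T is μ + z_p·σ.
ln(290) = 5.67 and ln(700) = 6.551; z_{0.1} = -1.282, z_{0.68} = 0.4677.
σ = (6.551 − 5.67)/(0.4677 − (-1.282)) = 0.504.
μ = 5.67 − (-1.282)·0.504 = 6.315.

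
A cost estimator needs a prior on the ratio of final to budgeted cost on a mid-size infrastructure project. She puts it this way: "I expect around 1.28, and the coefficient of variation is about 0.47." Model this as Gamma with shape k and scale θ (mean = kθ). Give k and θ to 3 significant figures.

For Gamma(k, scale θ): mean = kθ, variance = kθ², so CV = 1/√k.
CV = 0.47, hence k = 1/CV² = 4.53.
Then θ = mean/k = 1.28/4.53 = 0.283.

k ≈ 4.53, θ ≈ 0.283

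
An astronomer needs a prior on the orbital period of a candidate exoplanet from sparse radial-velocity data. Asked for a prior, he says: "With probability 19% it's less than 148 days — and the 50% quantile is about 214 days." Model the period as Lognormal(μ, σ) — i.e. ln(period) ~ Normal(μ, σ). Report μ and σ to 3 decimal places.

μ ≈ 5.366, σ ≈ 0.420

If T ~ Lognormal(μ,σ) then ln T ~ Normal(μ,σ), so the p-quantile of ln T is μ + z_p·σ.
ln(148) = 4.997 and ln(214) = 5.366; z_{0.19} = -0.8779, z_{0.5} = 0.
σ = (5.366 − 4.997)/(0 − (-0.8779)) = 0.420.
μ = 4.997 − (-0.8779)·0.420 = 5.366.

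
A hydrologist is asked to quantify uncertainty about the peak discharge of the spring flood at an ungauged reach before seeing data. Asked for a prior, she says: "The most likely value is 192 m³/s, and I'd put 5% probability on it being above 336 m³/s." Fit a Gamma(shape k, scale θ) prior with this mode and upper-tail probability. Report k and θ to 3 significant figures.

k ≈ 9.91, θ ≈ 21.6

Gamma(k,θ) with k>1 has mode (k−1)θ, so θ = 192/(k−1).
Need P(X < 336) = 0.95 with θ tied to k this way. Start at k = 2, θ = 192: P(X<336) ≈ 0.522.
Too low — raise k to concentrate. Iterating converges to k ≈ 9.91.
Then θ = 192/(9.91−1) ≈ 21.6.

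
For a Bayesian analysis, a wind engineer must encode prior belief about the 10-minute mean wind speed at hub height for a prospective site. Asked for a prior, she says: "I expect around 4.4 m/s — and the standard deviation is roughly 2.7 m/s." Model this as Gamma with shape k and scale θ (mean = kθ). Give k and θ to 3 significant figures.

For Gamma(k, scale θ): mean = kθ, variance = kθ², so CV = 1/√k.
CV = SD/mean = 2.7/4.4 = 0.6136, hence k = 1/CV² = 2.66.
Then θ = mean/k = 4.4/2.66 = 1.66.

k ≈ 2.66, θ ≈ 1.66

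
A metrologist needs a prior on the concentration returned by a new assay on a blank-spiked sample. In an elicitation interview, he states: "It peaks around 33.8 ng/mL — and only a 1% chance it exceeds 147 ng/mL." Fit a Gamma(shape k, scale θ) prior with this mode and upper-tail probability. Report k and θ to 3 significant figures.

Gamma(k,θ) with k>1 has mode (k−1)θ, so θ = 33.8/(k−1).
Need P(X < 147) = 0.99 with θ tied to k this way. Start at k = 2, θ = 33.8: P(X<147) ≈ 0.931.
Too low — raise k to concentrate. Iterating converges to k ≈ 2.89.
Then θ = 33.8/(2.89−1) ≈ 17.9.

k ≈ 2.89, θ ≈ 17.9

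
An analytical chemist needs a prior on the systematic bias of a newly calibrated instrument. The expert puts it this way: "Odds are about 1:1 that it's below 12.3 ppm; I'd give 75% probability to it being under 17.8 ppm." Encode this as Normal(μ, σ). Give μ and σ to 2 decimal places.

The p-quantile of Normal(μ,σ) is μ + z_p·σ, with z_{0.5} = 0 and z_{0.75} = 0.6745.
Eliminate σ: μ = (z₂·x₁ − z₁·x₂)/(z₂ − z₁) = (0.6745·12.3 − (0)·17.8)/0.6745 = 12.30.
Then σ = (x₂ − x₁)/(z₂ − z₁) = (17.8 − 12.3)/0.6745 = 8.15.

μ = 12.30, σ = 8.15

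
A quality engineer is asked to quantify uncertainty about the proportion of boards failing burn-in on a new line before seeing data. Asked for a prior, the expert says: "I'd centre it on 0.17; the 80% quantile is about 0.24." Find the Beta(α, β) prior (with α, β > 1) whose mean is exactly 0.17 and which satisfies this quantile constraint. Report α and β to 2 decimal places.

With mean 0.17 fixed, write α = 0.17s, β = 0.83s where s = α+β.
Need P(θ < 0.24) = 0.8 under Beta(0.17s, 0.83s). Normal approximation: (q−m)/√(m(1−m)/s) ≈ z_{0.8} = 0.842, so s ≈ 0.17·0.83·(0.842)²/(0.24−0.17)² = 20.4.
At s = 20.4: P(θ<0.24) ≈ 0.813. Adjusting to match 0.8 gives s ≈ 17.57.
So α = 0.17·17.57 ≈ 2.99, β = 0.83·17.57 ≈ 14.58.

α ≈ 2.99, β ≈ 14.58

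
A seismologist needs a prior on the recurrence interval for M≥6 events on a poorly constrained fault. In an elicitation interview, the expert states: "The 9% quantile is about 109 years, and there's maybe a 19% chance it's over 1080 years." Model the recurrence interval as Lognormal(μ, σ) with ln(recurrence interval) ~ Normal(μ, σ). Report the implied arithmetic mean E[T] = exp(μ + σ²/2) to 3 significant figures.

E[T] ≈ 744 years

If T ~ Lognormal(μ,σ) then ln T ~ Normal(μ,σ), so the p-quantile of ln T is μ + z_p·σ.
ln(109) = 4.691 and ln(1080) = 6.985; z_{0.09} = -1.341, z_{0.81} = 0.8779.
σ = (6.985 − 4.691)/(0.8779 − (-1.341)) = 1.034.
μ = 4.691 − (-1.341)·1.034 = 6.077.
E[T] = exp(μ + σ²/2) = exp(6.077 + 0.5342) = 744 years.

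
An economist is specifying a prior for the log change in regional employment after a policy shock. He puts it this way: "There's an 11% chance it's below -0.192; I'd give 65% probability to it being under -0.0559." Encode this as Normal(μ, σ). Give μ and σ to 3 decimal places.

The p-quantile of Normal(μ,σ) is μ + z_p·σ, with z_{0.11} = -1.227 and z_{0.65} = 0.3853.
Eliminate σ: μ = (z₂·x₁ − z₁·x₂)/(z₂ − z₁) = (0.3853·-0.192 − (-1.227)·-0.0559)/1.612 = -0.088.
Then σ = (x₂ − x₁)/(z₂ − z₁) = (-0.0559 − -0.192)/1.612 = 0.084.

μ = -0.088, σ = 0.084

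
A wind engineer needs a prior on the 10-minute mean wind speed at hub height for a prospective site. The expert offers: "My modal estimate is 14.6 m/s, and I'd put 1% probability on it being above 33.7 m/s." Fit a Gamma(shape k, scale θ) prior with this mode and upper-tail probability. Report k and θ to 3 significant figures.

Gamma(k,θ) with k>1 has mode (k−1)θ, so θ = 14.6/(k−1).
Need P(X < 33.7) = 0.99 with θ tied to k this way. Start at k = 2, θ = 14.6: P(X<33.7) ≈ 0.671.
Too low — raise k to concentrate. Iterating converges to k ≈ 7.82.
Then θ = 14.6/(7.82−1) ≈ 2.14.

k ≈ 7.82, θ ≈ 2.14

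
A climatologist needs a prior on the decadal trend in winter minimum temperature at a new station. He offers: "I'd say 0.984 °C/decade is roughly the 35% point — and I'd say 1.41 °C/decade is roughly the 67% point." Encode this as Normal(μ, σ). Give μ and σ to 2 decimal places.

μ = 1.18, σ = 0.52

For Normal(μ,σ), the p-quantile is μ + z_p·σ. Here z_{0.35} = -0.3853, z_{0.67} = 0.4399.
So 0.984 = μ − 0.3853σ and 1.41 = μ + 0.4399σ.
Subtracting: σ = (1.41 − 0.984)/(0.4399 − (-0.3853)) = 0.52.
Then μ = 0.984 − (-0.3853)·0.52 = 1.18.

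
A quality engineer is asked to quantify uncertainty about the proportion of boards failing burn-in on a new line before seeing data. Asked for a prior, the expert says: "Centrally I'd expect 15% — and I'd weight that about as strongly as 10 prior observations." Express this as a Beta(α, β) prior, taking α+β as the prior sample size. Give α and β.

Under the effective-sample-size interpretation, Beta(α, β) has prior mean α/(α+β) and prior sample size α+β.
So α+β = 10 and α/(α+β) = 0.15, giving α = 0.15·10 = 1.5 and β = 10 − 1.5 = 8.5.

α = 1.5, β = 8.5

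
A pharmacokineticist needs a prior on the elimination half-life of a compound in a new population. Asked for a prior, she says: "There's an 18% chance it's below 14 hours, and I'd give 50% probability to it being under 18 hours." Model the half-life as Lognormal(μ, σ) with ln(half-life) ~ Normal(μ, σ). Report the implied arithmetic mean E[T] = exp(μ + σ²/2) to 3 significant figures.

E[T] ≈ 18.7 hours

If T ~ Lognormal(μ,σ) then ln T ~ Normal(μ,σ), so the p-quantile of ln T is μ + z_p·σ.
ln(14) = 2.639 and ln(18) = 2.89; z_{0.18} = -0.9154, z_{0.5} = 0.
σ = (2.89 − 2.639)/(0 − (-0.9154)) = 0.275.
μ = 2.639 − (-0.9154)·0.275 = 2.890.
E[T] = exp(μ + σ²/2) = exp(2.890 + 0.0377) = 18.7 hours.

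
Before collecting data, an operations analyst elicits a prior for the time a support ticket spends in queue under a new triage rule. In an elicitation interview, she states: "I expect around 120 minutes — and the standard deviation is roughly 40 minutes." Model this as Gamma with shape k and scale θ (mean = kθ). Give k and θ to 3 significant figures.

For Gamma(k, scale θ): mean = kθ, variance = kθ², so CV = 1/√k.
CV = SD/mean = 40/120 = 0.3333, hence k = 1/CV² = 9.
Then θ = mean/k = 120/9 = 13.3.

k ≈ 9, θ ≈ 13.3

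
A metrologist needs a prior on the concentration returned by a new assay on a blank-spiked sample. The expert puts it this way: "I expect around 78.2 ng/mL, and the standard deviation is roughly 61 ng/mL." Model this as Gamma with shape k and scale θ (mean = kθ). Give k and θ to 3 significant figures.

k ≈ 1.64, θ ≈ 47.6

For Gamma(k, scale θ): mean = kθ, variance = kθ², so CV = 1/√k.
CV = SD/mean = 61/78.2 = 0.7801, hence k = 1/CV² = 1.64.
Then θ = mean/k = 78.2/1.64 = 47.6.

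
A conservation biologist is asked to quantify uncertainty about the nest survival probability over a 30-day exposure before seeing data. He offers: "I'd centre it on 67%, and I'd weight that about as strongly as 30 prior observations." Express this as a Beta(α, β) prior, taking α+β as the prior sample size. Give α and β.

α = 20.1, β = 9.9

Under the effective-sample-size interpretation, Beta(α, β) has prior mean α/(α+β) and prior sample size α+β.
So α+β = 30 and α/(α+β) = 0.67, giving α = 0.67·30 = 20.1 and β = 30 − 20.1 = 9.9.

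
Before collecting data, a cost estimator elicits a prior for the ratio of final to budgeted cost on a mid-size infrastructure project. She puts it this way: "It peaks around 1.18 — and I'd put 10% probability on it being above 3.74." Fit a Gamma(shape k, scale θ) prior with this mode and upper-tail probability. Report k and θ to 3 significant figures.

k ≈ 2.42, θ ≈ 0.83

Gamma(k,θ) with k>1 has mode (k−1)θ, so θ = 1.18/(k−1).
Need P(X < 3.74) = 0.9 with θ tied to k this way. Start at k = 2, θ = 1.18: P(X<3.74) ≈ 0.825.
Too low — raise k to concentrate. Iterating converges to k ≈ 2.42.
Then θ = 1.18/(2.42−1) ≈ 0.83.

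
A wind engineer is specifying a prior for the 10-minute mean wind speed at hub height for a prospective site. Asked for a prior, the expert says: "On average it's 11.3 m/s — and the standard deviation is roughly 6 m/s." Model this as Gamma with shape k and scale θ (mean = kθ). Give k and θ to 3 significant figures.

For Gamma(k, scale θ): mean = kθ, variance = kθ², so CV = 1/√k.
CV = SD/mean = 6/11.3 = 0.531, hence k = 1/CV² = 3.55.
Then θ = mean/k = 11.3/3.55 = 3.19.

k ≈ 3.55, θ ≈ 3.19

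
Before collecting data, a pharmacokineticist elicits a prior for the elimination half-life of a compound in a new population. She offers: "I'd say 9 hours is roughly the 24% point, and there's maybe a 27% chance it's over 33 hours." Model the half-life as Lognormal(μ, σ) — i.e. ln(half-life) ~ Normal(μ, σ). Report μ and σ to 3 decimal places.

μ ≈ 2.893, σ ≈ 0.985

If T ~ Lognormal(μ,σ) then ln T ~ Normal(μ,σ), so the p-quantile of ln T is μ + z_p·σ.
ln(9) = 2.197 and ln(33) = 3.497; z_{0.24} = -0.7063, z_{0.73} = 0.6128.
σ = (3.497 − 2.197)/(0.6128 − (-0.7063)) = 0.985.
μ = 2.197 − (-0.7063)·0.985 = 2.893.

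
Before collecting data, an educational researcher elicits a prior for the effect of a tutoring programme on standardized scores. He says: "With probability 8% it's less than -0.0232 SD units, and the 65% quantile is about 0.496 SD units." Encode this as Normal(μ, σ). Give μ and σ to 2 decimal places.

For Normal(μ,σ), the p-quantile is μ + z_p·σ. Here z_{0.08} = -1.405, z_{0.65} = 0.3853.
So -0.0232 = μ − 1.405σ and 0.496 = μ + 0.3853σ.
Subtracting: σ = (0.496 − -0.0232)/(0.3853 − (-1.405)) = 0.29.
Then μ = -0.0232 − (-1.405)·0.29 = 0.38.

μ = 0.38, σ = 0.29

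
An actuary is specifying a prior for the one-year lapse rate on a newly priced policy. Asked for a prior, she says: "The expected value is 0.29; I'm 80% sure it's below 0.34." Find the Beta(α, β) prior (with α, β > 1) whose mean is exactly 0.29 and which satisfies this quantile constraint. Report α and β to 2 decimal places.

With mean 0.29 fixed, write α = 0.29s, β = 0.71s where s = α+β.
Need P(θ < 0.34) = 0.8 under Beta(0.29s, 0.71s). Normal approximation: (q−m)/√(m(1−m)/s) ≈ z_{0.8} = 0.842, so s ≈ 0.29·0.71·(0.842)²/(0.34−0.29)² = 58.3.
At s = 58.3: P(θ<0.34) ≈ 0.803. Adjusting to match 0.8 gives s ≈ 56.57.
So α = 0.29·56.57 ≈ 16.40, β = 0.71·56.57 ≈ 40.16.

α ≈ 16.40, β ≈ 40.16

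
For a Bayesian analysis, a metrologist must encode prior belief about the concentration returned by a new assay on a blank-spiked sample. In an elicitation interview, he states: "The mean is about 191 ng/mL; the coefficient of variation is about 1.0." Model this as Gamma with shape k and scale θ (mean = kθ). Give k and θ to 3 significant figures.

k ≈ 1, θ ≈ 191

For Gamma(k, scale θ): mean = kθ, variance = kθ², so CV = 1/√k.
CV = 1.0, hence k = 1/CV² = 1.
Then θ = mean/k = 191/1 = 191.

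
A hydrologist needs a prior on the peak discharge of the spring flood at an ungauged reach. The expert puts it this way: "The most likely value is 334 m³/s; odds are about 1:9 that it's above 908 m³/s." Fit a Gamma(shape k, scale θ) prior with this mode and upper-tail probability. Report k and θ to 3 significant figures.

k ≈ 2.91, θ ≈ 175

Gamma(k,θ) with k>1 has mode (k−1)θ, so θ = 334/(k−1).
Need P(X < 908) = 0.9 with θ tied to k this way. Start at k = 2, θ = 334: P(X<908) ≈ 0.755.
Too low — raise k to concentrate. Iterating converges to k ≈ 2.91.
Then θ = 334/(2.91−1) ≈ 175.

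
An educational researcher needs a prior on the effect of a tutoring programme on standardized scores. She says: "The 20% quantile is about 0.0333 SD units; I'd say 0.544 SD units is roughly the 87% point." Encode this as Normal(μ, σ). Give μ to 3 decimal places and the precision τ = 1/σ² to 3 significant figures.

The p-quantile of Normal(μ,σ) is μ + z_p·σ, with z_{0.2} = -0.8416 and z_{0.87} = 1.126.
Eliminate σ: μ = (z₂·x₁ − z₁·x₂)/(z₂ − z₁) = (1.126·0.0333 − (-0.8416)·0.544)/1.968 = 0.252.
Then σ = (x₂ − x₁)/(z₂ − z₁) = (0.544 − 0.0333)/1.968 = 0.260.
Precision τ = 1/σ² = 1/0.2595² = 14.8.

μ = 0.252, τ = 14.8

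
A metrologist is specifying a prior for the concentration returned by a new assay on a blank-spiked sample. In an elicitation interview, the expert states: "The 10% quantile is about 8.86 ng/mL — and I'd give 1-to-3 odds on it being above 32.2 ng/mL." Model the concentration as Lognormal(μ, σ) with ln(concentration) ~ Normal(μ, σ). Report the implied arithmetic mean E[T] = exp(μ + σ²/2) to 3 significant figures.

If T ~ Lognormal(μ,σ) then ln T ~ Normal(μ,σ), so the p-quantile of ln T is μ + z_p·σ.
ln(8.86) = 2.182 and ln(32.2) = 3.472; z_{0.1} = -1.282, z_{0.75} = 0.6745.
σ = (3.472 − 2.182)/(0.6745 − (-1.282)) = 0.660.
μ = 2.182 − (-1.282)·0.660 = 3.027.
E[T] = exp(μ + σ²/2) = exp(3.027 + 0.2176) = 25.7 ng/mL.

E[T] ≈ 25.7 ng/mL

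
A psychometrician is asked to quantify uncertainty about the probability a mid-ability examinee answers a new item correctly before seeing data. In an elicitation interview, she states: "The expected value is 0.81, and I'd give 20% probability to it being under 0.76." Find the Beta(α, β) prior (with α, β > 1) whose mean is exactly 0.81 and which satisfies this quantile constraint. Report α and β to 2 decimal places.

α ≈ 32.76, β ≈ 7.69

With mean 0.81 fixed, write α = 0.81s, β = 0.19s where s = α+β.
Need P(θ < 0.76) = 0.2 under Beta(0.81s, 0.19s). Normal approximation: (q−m)/√(m(1−m)/s) ≈ z_{0.2} = -0.842, so s ≈ 0.81·0.19·(-0.842)²/(0.76−0.81)² = 43.6.
At s = 43.6: P(θ<0.76) ≈ 0.193. Adjusting to match 0.2 gives s ≈ 40.45.
So α = 0.81·40.45 ≈ 32.76, β = 0.19·40.45 ≈ 7.69.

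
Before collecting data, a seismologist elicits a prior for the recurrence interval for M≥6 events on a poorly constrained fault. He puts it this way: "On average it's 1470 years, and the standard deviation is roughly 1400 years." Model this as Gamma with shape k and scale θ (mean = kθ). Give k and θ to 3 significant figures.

For Gamma(k, scale θ): mean = kθ, variance = kθ², so CV = 1/√k.
CV = SD/mean = 1400/1470 = 0.9524, hence k = 1/CV² = 1.1.
Then θ = mean/k = 1470/1.1 = 1330.

k ≈ 1.1, θ ≈ 1330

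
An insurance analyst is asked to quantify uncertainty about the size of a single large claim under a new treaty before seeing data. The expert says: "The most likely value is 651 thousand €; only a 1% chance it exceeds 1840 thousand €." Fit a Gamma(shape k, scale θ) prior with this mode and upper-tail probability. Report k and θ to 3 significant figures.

Gamma(k,θ) with k>1 has mode (k−1)θ, so θ = 651/(k−1).
Need P(X < 1840) = 0.99 with θ tied to k this way. Start at k = 2, θ = 651: P(X<1840) ≈ 0.773.
Too low — raise k to concentrate. Iterating converges to k ≈ 5.23.
Then θ = 651/(5.23−1) ≈ 154.

k ≈ 5.23, θ ≈ 154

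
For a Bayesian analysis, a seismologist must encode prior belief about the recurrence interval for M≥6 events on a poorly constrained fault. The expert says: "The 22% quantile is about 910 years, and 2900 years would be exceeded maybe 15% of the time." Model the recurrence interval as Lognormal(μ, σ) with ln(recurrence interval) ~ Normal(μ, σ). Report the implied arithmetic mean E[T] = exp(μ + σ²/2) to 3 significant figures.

E[T] ≈ 1830 years

If T ~ Lognormal(μ,σ) then ln T ~ Normal(μ,σ), so the p-quantile of ln T is μ + z_p·σ.
ln(910) = 6.813 and ln(2900) = 7.972; z_{0.22} = -0.7722, z_{0.85} = 1.036.
σ = (7.972 − 6.813)/(1.036 − (-0.7722)) = 0.641.
μ = 6.813 − (-0.7722)·0.641 = 7.308.
E[T] = exp(μ + σ²/2) = exp(7.308 + 0.2053) = 1830 years.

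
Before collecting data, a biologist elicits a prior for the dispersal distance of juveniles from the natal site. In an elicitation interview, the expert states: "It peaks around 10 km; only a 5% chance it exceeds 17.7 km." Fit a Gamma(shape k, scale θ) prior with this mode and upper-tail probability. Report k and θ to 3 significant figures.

Gamma(k,θ) with k>1 has mode (k−1)θ, so θ = 10/(k−1).
Need P(X < 17.7) = 0.95 with θ tied to k this way. Start at k = 2, θ = 10: P(X<17.7) ≈ 0.528.
Too low — raise k to concentrate. Iterating converges to k ≈ 9.55.
Then θ = 10/(9.55−1) ≈ 1.17.

k ≈ 9.55, θ ≈ 1.17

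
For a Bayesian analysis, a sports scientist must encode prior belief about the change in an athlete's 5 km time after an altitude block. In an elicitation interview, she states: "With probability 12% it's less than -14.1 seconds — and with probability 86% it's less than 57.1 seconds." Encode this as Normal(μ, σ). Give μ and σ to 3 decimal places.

The p-quantile of Normal(μ,σ) is μ + z_p·σ, with z_{0.12} = -1.175 and z_{0.86} = 1.08.
Eliminate σ: μ = (z₂·x₁ − z₁·x₂)/(z₂ − z₁) = (1.08·-14.1 − (-1.175)·57.1)/2.255 = 22.994.
Then σ = (x₂ − x₁)/(z₂ − z₁) = (57.1 − -14.1)/2.255 = 31.570.

μ = 22.994, σ = 31.570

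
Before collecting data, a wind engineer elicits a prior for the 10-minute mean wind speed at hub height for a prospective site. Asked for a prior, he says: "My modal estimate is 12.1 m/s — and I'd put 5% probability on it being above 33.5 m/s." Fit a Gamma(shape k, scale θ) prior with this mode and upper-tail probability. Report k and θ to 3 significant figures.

k ≈ 3.59, θ ≈ 4.68

Gamma(k,θ) with k>1 has mode (k−1)θ, so θ = 12.1/(k−1).
Need P(X < 33.5) = 0.95 with θ tied to k this way. Start at k = 2, θ = 12.1: P(X<33.5) ≈ 0.764.
Too low — raise k to concentrate. Iterating converges to k ≈ 3.59.
Then θ = 12.1/(3.59−1) ≈ 4.68.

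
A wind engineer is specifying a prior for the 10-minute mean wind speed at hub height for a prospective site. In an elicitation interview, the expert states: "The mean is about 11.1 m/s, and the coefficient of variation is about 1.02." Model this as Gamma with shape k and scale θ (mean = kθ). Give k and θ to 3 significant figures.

For Gamma(k, scale θ): mean = kθ, variance = kθ², so CV = 1/√k.
CV = 1.02, hence k = 1/CV² = 0.961.
Then θ = mean/k = 11.1/0.961 = 11.5.

k ≈ 0.961, θ ≈ 11.5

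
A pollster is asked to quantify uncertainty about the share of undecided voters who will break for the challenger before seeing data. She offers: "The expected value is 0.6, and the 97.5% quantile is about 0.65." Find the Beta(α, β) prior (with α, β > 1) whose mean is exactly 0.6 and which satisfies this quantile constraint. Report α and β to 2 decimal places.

With mean 0.6 fixed, write α = 0.6s, β = 0.4s where s = α+β.
Need P(θ < 0.65) = 0.975 under Beta(0.6s, 0.4s). Normal approximation: (q−m)/√(m(1−m)/s) ≈ z_{0.975} = 1.96, so s ≈ 0.6·0.4·(1.96)²/(0.65−0.6)² = 368.8.
At s = 368.8: P(θ<0.65) ≈ 0.976. Adjusting to match 0.975 gives s ≈ 359.68.
So α = 0.6·359.68 ≈ 215.81, β = 0.4·359.68 ≈ 143.87.

α ≈ 215.81, β ≈ 143.87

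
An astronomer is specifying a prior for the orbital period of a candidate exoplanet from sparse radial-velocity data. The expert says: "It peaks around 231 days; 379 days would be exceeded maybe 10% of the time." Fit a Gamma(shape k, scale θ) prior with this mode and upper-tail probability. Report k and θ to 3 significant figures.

k ≈ 8.69, θ ≈ 30

Gamma(k,θ) with k>1 has mode (k−1)θ, so θ = 231/(k−1).
Need P(X < 379) = 0.9 with θ tied to k this way. Start at k = 2, θ = 231: P(X<379) ≈ 0.488.
Too low — raise k to concentrate. Iterating converges to k ≈ 8.69.
Then θ = 231/(8.69−1) ≈ 30.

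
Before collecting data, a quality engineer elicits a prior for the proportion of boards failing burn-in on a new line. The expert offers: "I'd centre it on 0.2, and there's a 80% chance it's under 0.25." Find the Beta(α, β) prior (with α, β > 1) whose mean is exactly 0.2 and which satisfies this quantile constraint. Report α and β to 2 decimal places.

With mean 0.2 fixed, write α = 0.2s, β = 0.8s where s = α+β.
Need P(θ < 0.25) = 0.8 under Beta(0.2s, 0.8s). Normal approximation: (q−m)/√(m(1−m)/s) ≈ z_{0.8} = 0.842, so s ≈ 0.2·0.8·(0.842)²/(0.25−0.2)² = 45.3.
At s = 45.3: P(θ<0.25) ≈ 0.807. Adjusting to match 0.8 gives s ≈ 42.35.
So α = 0.2·42.35 ≈ 8.47, β = 0.8·42.35 ≈ 33.88.

α ≈ 8.47, β ≈ 33.88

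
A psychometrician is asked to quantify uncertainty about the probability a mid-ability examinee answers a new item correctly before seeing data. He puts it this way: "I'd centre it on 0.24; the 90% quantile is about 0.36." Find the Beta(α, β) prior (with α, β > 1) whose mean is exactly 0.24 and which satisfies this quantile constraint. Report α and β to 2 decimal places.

With mean 0.24 fixed, write α = 0.24s, β = 0.76s where s = α+β.
Need P(θ < 0.36) = 0.9 under Beta(0.24s, 0.76s). Normal approximation: (q−m)/√(m(1−m)/s) ≈ z_{0.9} = 1.28, so s ≈ 0.24·0.76·(1.28)²/(0.36−0.24)² = 20.8.
At s = 20.8: P(θ<0.36) ≈ 0.894. Adjusting to match 0.9 gives s ≈ 22.00.
So α = 0.24·22.00 ≈ 5.28, β = 0.76·22.00 ≈ 16.72.

α ≈ 5.28, β ≈ 16.72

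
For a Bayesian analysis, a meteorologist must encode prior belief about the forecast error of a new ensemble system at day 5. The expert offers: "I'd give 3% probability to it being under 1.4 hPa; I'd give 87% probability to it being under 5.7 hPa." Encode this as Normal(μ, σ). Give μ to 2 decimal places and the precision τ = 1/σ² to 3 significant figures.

For Normal(μ,σ), the p-quantile is μ + z_p·σ. Here z_{0.03} = -1.881, z_{0.87} = 1.126.
So 1.4 = μ − 1.881σ and 5.7 = μ + 1.126σ.
Subtracting: σ = (5.7 − 1.4)/(1.126 − (-1.881)) = 1.43.
Then μ = 1.4 − (-1.881)·1.43 = 4.09.
Precision τ = 1/σ² = 1/1.43² = 0.489.

μ = 4.09, τ = 0.489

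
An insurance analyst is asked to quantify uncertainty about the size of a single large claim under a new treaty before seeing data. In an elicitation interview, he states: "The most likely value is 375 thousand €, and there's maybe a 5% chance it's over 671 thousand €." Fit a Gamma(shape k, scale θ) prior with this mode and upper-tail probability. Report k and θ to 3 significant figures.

k ≈ 9.23, θ ≈ 45.5

Gamma(k,θ) with k>1 has mode (k−1)θ, so θ = 375/(k−1).
Need P(X < 671) = 0.95 with θ tied to k this way. Start at k = 2, θ = 375: P(X<671) ≈ 0.534.
Too low — raise k to concentrate. Iterating converges to k ≈ 9.23.
Then θ = 375/(9.23−1) ≈ 45.5.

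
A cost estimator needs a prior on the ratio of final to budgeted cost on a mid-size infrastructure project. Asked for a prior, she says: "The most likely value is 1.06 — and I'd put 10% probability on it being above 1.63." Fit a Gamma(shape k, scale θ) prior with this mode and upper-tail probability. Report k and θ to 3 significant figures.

k ≈ 11.1, θ ≈ 0.105

Gamma(k,θ) with k>1 has mode (k−1)θ, so θ = 1.06/(k−1).
Need P(X < 1.63) = 0.9 with θ tied to k this way. Start at k = 2, θ = 1.06: P(X<1.63) ≈ 0.455.
Too low — raise k to concentrate. Iterating converges to k ≈ 11.1.
Then θ = 1.06/(11.1−1) ≈ 0.105.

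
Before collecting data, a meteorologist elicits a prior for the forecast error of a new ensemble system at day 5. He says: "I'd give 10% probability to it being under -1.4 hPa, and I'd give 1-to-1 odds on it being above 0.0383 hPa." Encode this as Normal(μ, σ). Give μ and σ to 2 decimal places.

μ = 0.04, σ = 1.12

For Normal(μ,σ), the p-quantile is μ + z_p·σ. Here z_{0.1} = -1.282, z_{0.5} = 0.
So -1.4 = μ − 1.282σ and 0.0383 = μ + 0σ.
Subtracting: σ = (0.0383 − -1.4)/(0 − (-1.282)) = 1.12.
Then μ = -1.4 − (-1.282)·1.12 = 0.04.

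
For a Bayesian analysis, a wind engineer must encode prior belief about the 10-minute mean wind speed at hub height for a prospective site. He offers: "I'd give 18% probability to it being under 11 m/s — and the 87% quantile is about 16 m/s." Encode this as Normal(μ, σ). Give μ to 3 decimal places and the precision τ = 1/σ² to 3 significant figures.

μ = 13.242, τ = 0.167

The p-quantile of Normal(μ,σ) is μ + z_p·σ, with z_{0.18} = -0.9154 and z_{0.87} = 1.126.
Eliminate σ: μ = (z₂·x₁ − z₁·x₂)/(z₂ − z₁) = (1.126·11 − (-0.9154)·16)/2.042 = 13.242.
Then σ = (x₂ − x₁)/(z₂ − z₁) = (16 − 11)/2.042 = 2.449.
Precision τ = 1/σ² = 1/2.449² = 0.167.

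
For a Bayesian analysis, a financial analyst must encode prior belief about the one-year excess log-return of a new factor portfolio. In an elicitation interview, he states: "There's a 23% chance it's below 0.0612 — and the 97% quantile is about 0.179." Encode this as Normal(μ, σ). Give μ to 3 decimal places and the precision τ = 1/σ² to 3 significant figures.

μ = 0.094, τ = 495

For Normal(μ,σ), the p-quantile is μ + z_p·σ. Here z_{0.23} = -0.7388, z_{0.97} = 1.881.
So 0.0612 = μ − 0.7388σ and 0.179 = μ + 1.881σ.
Subtracting: σ = (0.179 − 0.0612)/(1.881 − (-0.7388)) = 0.045.
Then μ = 0.0612 − (-0.7388)·0.045 = 0.094.
Precision τ = 1/σ² = 1/0.04497² = 495.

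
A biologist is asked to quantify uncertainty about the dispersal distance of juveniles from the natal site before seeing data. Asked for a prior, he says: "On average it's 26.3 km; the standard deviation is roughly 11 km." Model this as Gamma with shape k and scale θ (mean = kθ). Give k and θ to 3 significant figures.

k ≈ 5.72, θ ≈ 4.6

For Gamma(k, scale θ): mean = kθ, variance = kθ², so CV = 1/√k.
CV = SD/mean = 11/26.3 = 0.4183, hence k = 1/CV² = 5.72.
Then θ = mean/k = 26.3/5.72 = 4.6.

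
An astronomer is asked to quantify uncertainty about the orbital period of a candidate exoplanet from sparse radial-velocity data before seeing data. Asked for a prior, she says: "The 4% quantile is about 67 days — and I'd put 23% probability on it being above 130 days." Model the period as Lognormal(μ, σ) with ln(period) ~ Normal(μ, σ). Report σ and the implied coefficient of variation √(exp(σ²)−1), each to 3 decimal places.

σ ≈ 0.266, CV ≈ 0.271

If T ~ Lognormal(μ,σ) then ln T ~ Normal(μ,σ), so the p-quantile of ln T is μ + z_p·σ.
ln(67) = 4.205 and ln(130) = 4.868; z_{0.04} = -1.751, z_{0.77} = 0.7388.
σ = (4.868 − 4.205)/(0.7388 − (-1.751)) = 0.266.
μ = 4.205 − (-1.751)·0.266 = 4.671.
CV = √(exp(σ²)−1) = √(exp(0.0709)−1) = 0.271.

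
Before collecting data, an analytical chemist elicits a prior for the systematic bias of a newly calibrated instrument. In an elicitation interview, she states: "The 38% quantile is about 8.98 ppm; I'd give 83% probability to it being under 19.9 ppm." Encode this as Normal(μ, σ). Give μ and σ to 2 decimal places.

μ = 11.63, σ = 8.67

For Normal(μ,σ), the p-quantile is μ + z_p·σ. Here z_{0.38} = -0.3055, z_{0.83} = 0.9542.
So 8.98 = μ − 0.3055σ and 19.9 = μ + 0.9542σ.
Subtracting: σ = (19.9 − 8.98)/(0.9542 − (-0.3055)) = 8.67.
Then μ = 8.98 − (-0.3055)·8.67 = 11.63.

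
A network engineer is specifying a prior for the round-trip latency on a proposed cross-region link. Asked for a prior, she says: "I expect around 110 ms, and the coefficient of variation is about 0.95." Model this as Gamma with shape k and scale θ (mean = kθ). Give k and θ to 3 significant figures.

k ≈ 1.11, θ ≈ 99.3

For Gamma(k, scale θ): mean = kθ, variance = kθ², so CV = 1/√k.
CV = 0.95, hence k = 1/CV² = 1.11.
Then θ = mean/k = 110/1.11 = 99.3.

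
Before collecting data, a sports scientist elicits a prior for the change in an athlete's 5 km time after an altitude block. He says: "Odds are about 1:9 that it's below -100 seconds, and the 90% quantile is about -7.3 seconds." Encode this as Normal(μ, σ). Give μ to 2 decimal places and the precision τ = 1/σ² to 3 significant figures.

The p-quantile of Normal(μ,σ) is μ + z_p·σ, with z_{0.1} = -1.282 and z_{0.9} = 1.282.
Eliminate σ: μ = (z₂·x₁ − z₁·x₂)/(z₂ − z₁) = (1.282·-100 − (-1.282)·-7.3)/2.563 = -53.65.
Then σ = (x₂ − x₁)/(z₂ − z₁) = (-7.3 − -100)/2.563 = 36.17.
Precision τ = 1/σ² = 1/36.17² = 0.000764.

μ = -53.65, τ = 0.000764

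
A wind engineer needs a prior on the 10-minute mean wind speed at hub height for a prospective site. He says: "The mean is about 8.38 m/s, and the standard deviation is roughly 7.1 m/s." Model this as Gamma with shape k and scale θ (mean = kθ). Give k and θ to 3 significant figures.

k ≈ 1.39, θ ≈ 6.02

For Gamma(k, scale θ): mean = kθ, variance = kθ², so CV = 1/√k.
CV = SD/mean = 7.1/8.38 = 0.8473, hence k = 1/CV² = 1.39.
Then θ = mean/k = 8.38/1.39 = 6.02.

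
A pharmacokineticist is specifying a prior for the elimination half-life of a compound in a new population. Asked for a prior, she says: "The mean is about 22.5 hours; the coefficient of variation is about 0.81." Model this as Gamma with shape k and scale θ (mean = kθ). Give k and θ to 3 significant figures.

For Gamma(k, scale θ): mean = kθ, variance = kθ², so CV = 1/√k.
CV = 0.81, hence k = 1/CV² = 1.52.
Then θ = mean/k = 22.5/1.52 = 14.8.

k ≈ 1.52, θ ≈ 14.8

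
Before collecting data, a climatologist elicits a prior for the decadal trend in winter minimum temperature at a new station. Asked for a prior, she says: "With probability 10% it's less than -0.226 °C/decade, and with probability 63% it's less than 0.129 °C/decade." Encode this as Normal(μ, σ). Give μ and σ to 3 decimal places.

For Normal(μ,σ), the p-quantile is μ + z_p·σ. Here z_{0.1} = -1.282, z_{0.63} = 0.3319.
So -0.226 = μ − 1.282σ and 0.129 = μ + 0.3319σ.
Subtracting: σ = (0.129 − -0.226)/(0.3319 − (-1.282)) = 0.220.
Then μ = -0.226 − (-1.282)·0.220 = 0.056.

μ = 0.056, σ = 0.220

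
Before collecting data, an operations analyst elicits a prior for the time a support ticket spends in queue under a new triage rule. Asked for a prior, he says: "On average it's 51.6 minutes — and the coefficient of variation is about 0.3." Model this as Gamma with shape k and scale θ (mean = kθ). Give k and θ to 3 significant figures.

For Gamma(k, scale θ): mean = kθ, variance = kθ², so CV = 1/√k.
CV = 0.3, hence k = 1/CV² = 11.1.
Then θ = mean/k = 51.6/11.1 = 4.64.

k ≈ 11.1, θ ≈ 4.64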